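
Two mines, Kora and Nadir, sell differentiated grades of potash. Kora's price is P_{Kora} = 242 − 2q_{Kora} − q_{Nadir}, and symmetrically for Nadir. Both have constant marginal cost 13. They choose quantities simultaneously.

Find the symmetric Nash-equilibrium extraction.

Mine Kora's profit: π = q_{Kora}(242 − 2q_{Kora} − q_{Nadir}) − 13q_{Kora}.
∂π/∂q_{Kora} = 229 − 4q_{Kora} − q_{Nadir} = 0 ⇒ q_{Kora} = 57.25 − 0.25q_{Nadir}.
Setting q_{Kora} = q_{Nadir} in the reaction function: q_{Kora} = 57.25 − 0.25q_{Kora}, so q_{Kora} = 57.25 / 1.25 = 45.8.

45.8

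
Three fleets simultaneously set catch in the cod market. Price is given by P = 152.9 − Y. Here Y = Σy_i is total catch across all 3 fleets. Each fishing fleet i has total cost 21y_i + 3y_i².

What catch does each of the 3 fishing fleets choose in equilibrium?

13.19

A representative fishing fleet's profit is π_i = y_i(152.9 − Y) − 21y_i − 3y_i², with Y = y_i + Σ_{j≠i} y_j.
First-order condition: 131.9 − 8y_i − Σ_{j≠i} y_j = 0.
Imposing symmetry (y_j = y for all j) turns Σ_{j≠i} y_j into 2y, so 131.9 = 10y and y = 13.19.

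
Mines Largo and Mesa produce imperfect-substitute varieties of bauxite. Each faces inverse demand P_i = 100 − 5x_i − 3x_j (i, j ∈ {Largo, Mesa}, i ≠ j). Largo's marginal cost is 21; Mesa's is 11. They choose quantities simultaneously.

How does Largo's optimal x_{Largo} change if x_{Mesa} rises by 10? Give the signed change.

Mine Largo's profit: π = x_{Largo}(100 − 5x_{Largo} − 3x_{Mesa}) − 21x_{Largo}.
∂π/∂x_{Largo} = 79 − 10x_{Largo} − 3x_{Mesa} = 0 ⇒ x_{Largo} = 7.9 − 0.3x_{Mesa}.
The reaction-function slope is −0.3, so a 10-unit rise in x_{Mesa} moves x_{Largo} by −0.3 × 10 = −3. Largo's best response falls — the actions are strategic substitutes.

-3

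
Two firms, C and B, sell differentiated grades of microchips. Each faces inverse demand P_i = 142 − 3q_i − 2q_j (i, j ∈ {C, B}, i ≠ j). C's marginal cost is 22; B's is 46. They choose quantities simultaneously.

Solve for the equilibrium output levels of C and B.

Firm C's profit: π = q_C(142 − 3q_C − 2q_B) − 22q_C.
∂π/∂q_C = 120 − 6q_C − 2q_B = 0 ⇒ q_C = 20 − (1/3)q_B.
Similarly q_B = 16 − (1/3)q_C.
Solving the two reaction functions simultaneously: (1 − (−1/3)(−1/3))q_C = 20 − (1/3)·16, so (8/9)q_C = 44/3 and q_C = 16.5.
Then q_B = 16 − (1/3)·16.5 = 10.5.

16.5, 10.5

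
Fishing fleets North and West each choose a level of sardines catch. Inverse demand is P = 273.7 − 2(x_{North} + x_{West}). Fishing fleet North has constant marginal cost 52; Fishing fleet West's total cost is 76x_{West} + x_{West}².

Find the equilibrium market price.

Fishing fleet North's profit: π = x_{North}(273.7 − 2(x_{North} + x_{West})) − 52x_{North}.
∂π/∂x_{North} = 221.7 − 4x_{North} − 2x_{West} = 0, so x_{North} = 55.425 − 0.5x_{West}.
For West: ∂π/∂x_{West} = 197.7 − 6x_{West} − 2x_{North} = 0 ⇒ x_{West} = 32.95 − (1/3)x_{North}.
Solving the two reaction functions simultaneously: (1 − (−0.5)(−1/3))x_{North} = 55.425 − 0.5·32.95, so (5/6)x_{North} = 38.95 and x_{North} = 46.74.
Then x_{West} = 32.95 − (1/3)·46.74 = 17.37.
Equilibrium price: P = 273.7 − 2·64.11 = 145.48.

145.48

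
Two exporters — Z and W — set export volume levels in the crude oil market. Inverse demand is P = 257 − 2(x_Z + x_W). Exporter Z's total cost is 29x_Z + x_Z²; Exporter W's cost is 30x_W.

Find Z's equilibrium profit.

1573.23

Exporter Z's profit: π = x_Z(257 − 2(x_Z + x_W)) − 29x_Z − x_Z².
∂π/∂x_Z = 228 − 6x_Z − 2x_W = 0, so x_Z = 38 − (1/3)x_W.
For W: ∂π/∂x_W = 227 − 4x_W − 2x_Z = 0 ⇒ x_W = 56.75 − 0.5x_Z.
Substituting the second reaction function into the first: x_Z = 38 − (1/3)(56.75 − 0.5x_Z), which gives (5/6)x_Z = 229/12 ⇒ x_Z = 22.9.
Then x_W = 56.75 − 0.5·22.9 = 45.3.
Price P = 257 − 2·68.2 = 120.6.
Z's profit: (120.6 − 29)·22.9 − (22.9)² = 1573.23.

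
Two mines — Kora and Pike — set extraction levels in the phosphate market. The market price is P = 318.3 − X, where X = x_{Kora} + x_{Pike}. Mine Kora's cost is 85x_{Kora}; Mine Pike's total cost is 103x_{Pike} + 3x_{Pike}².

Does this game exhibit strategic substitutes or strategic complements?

Mine Kora's profit: π = x_{Kora}(318.3 − (x_{Kora} + x_{Pike})) − 85x_{Kora}.
∂π/∂x_{Kora} = 233.3 − 2x_{Kora} − x_{Pike} = 0, so x_{Kora} = 116.65 − 0.5x_{Pike}.
The best-response slope dx_{Kora}/dx_{Pike} = −0.5 < 0: the reaction function is downward-sloping, so the choices are strategic substitutes.

strategic substitutes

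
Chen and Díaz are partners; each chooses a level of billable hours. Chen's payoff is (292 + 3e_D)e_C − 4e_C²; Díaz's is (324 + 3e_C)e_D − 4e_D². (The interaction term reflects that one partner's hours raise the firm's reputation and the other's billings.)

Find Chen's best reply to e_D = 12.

Expanding Chen's payoff: 292e_C + 3e_De_C − 4e_C².
∂π/∂e_C = 292 + 3e_D − 8e_C = 0, so e_C = 36.5 + 0.375e_D.
At e_D = 12: e_C = 36.5 + 0.375·12 = 41.

41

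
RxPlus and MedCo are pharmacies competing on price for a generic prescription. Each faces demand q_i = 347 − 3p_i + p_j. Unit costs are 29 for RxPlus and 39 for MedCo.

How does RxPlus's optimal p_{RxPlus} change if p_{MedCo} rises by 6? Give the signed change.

1

RxPlus's profit: π = (p_{RxPlus} − 29)(347 − 3p_{RxPlus} + p_{MedCo}).
∂π/∂p_{RxPlus} = 434 − 6p_{RxPlus} + p_{MedCo} = 0 ⇒ p_{RxPlus} = 217/3 + (1/6)p_{MedCo}.
The reaction-function slope is 1/6, so a 6-unit rise in p_{MedCo} moves p_{RxPlus} by 1/6 × 6 = 1. RxPlus's best response rises — the actions are strategic complements.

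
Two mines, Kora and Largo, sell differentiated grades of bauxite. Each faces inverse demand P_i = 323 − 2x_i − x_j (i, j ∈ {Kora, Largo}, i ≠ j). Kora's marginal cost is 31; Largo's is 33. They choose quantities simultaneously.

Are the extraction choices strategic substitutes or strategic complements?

strategic substitutes

Mine Kora's profit: π = x_{Kora}(323 − 2x_{Kora} − x_{Largo}) − 31x_{Kora}.
∂π/∂x_{Kora} = 292 − 4x_{Kora} − x_{Largo} = 0 ⇒ x_{Kora} = 73 − 0.25x_{Largo}.
The best-response slope dx_{Kora}/dx_{Largo} = −0.25 < 0: the reaction function is downward-sloping, so the choices are strategic substitutes.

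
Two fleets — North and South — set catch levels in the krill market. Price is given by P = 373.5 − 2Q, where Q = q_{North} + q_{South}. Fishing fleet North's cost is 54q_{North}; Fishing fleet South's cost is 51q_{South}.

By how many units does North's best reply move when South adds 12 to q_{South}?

-6

Fishing fleet North's profit: π = q_{North}(373.5 − 2(q_{North} + q_{South})) − 54q_{North}.
∂π/∂q_{North} = 319.5 − 4q_{North} − 2q_{South} = 0, so q_{North} = 79.875 − 0.5q_{South}.
The reaction-function slope is −0.5, so a 12-unit rise in q_{South} moves q_{North} by −0.5 × 12 = −6. North's best response falls — the actions are strategic substitutes.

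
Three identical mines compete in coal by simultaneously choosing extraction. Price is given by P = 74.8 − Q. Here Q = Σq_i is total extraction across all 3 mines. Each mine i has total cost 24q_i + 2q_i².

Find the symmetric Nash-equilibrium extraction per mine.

6.35

A representative mine's profit is π_i = q_i(74.8 − Q) − 24q_i − 2q_i², with Q = q_i + Σ_{j≠i} q_j.
First-order condition: 50.8 − 6q_i − Σ_{j≠i} q_j = 0.
In a symmetric equilibrium every mine chooses the same q, so Σ_{j≠i} q_j = 2q. The condition becomes 50.8 − 8q = 0, giving q = 50.8/8 = 6.35.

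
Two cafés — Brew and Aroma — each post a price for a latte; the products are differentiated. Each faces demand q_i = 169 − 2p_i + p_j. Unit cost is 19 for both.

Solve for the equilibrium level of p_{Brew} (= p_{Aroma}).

Brew's profit: π = (p_{Brew} − 19)(169 − 2p_{Brew} + p_{Aroma}).
∂π/∂p_{Brew} = 207 − 4p_{Brew} + p_{Aroma} = 0 ⇒ p_{Brew} = 51.75 + 0.25p_{Aroma}.
The game is symmetric, so in equilibrium p_{Aroma} = p_{Brew}: the reaction function gives 0.75p_{Brew} = 51.75, hence p_{Brew} = 69.

69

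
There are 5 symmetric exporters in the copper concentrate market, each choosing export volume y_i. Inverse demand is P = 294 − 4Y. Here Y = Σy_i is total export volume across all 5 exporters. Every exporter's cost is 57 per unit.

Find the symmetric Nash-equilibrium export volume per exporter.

A representative exporter's profit is π_i = y_i(294 − 4Y) − 57y_i, with Y = y_i + Σ_{j≠i} y_j.
First-order condition: 237 − 8y_i − 4Σ_{j≠i} y_j = 0.
Imposing symmetry (y_j = y for all j) turns Σ_{j≠i} y_j into 4y, so 237 = 24y and y = 9.875.

9.875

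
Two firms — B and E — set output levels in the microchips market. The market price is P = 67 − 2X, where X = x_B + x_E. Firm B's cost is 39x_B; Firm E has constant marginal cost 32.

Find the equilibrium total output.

Firm B's profit: π = x_B(67 − 2(x_B + x_E)) − 39x_B.
∂π/∂x_B = 28 − 4x_B − 2x_E = 0, so x_B = 7 − 0.5x_E.
By the same steps for E: x_E = 8.75 − 0.5x_B.
Plugging x_E into B's best response: x_B = 7 − 0.5(8.75 − 0.5x_B) ⇒ 0.75x_B = 2.625, so x_B = 3.5.
Then x_E = 8.75 − 0.5·3.5 = 7.
Total output: 3.5 + 7 = 10.5.

10.5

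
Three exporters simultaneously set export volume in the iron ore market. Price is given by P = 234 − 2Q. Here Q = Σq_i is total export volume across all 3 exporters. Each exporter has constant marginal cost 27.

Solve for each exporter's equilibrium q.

A representative exporter's profit is π_i = q_i(234 − 2Q) − 27q_i, with Q = q_i + Σ_{j≠i} q_j.
First-order condition: 207 − 4q_i − 2Σ_{j≠i} q_j = 0.
With identical exporters, set every q_j = q: then 207 − 4q − 4q = 0, i.e. q = 207/8 = 25.875.

25.875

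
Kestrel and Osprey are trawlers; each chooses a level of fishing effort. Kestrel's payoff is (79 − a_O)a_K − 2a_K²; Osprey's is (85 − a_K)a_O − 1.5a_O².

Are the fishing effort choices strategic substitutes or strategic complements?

Expanding Kestrel's payoff: 79a_K − a_Oa_K − 2a_K².
∂π/∂a_K = 79 − a_O − 4a_K = 0, so a_K = 19.75 − 0.25a_O.
The best-response slope da_K/da_O = −0.25 < 0: the reaction function is downward-sloping, so the choices are strategic substitutes.

strategic substitutes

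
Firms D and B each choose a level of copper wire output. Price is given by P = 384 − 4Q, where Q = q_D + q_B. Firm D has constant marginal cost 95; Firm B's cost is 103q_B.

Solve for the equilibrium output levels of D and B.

Firm D's profit: π = q_D(384 − 4(q_D + q_B)) − 95q_D.
∂π/∂q_D = 289 − 8q_D − 4q_B = 0, so q_D = 36.125 − 0.5q_B.
By the same steps for B: q_B = 35.125 − 0.5q_D.
Solving the two reaction functions simultaneously: (1 − (−0.5)(−0.5))q_D = 36.125 − 0.5·35.125, so 0.75q_D = 18.5625 and q_D = 24.75.
Then q_B = 35.125 − 0.5·24.75 = 22.75.

24.75, 22.75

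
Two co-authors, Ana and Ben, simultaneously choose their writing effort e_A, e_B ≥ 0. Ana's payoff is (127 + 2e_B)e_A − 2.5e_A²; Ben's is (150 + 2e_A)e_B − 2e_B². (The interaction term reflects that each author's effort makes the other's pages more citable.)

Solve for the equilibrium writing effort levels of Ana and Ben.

Expanding Ana's payoff: 127e_A + 2e_Be_A − 2.5e_A².
∂π/∂e_A = 127 + 2e_B − 5e_A = 0, so e_A = 25.4 + 0.4e_B.
Likewise for Ben: e_B = 37.5 + 0.5e_A.
Substituting the second reaction function into the first: e_A = 25.4 + 0.4(37.5 + 0.5e_A), which gives 0.8e_A = 40.4 ⇒ e_A = 50.5.
Then e_B = 37.5 + 0.5·50.5 = 62.75.

50.5, 62.75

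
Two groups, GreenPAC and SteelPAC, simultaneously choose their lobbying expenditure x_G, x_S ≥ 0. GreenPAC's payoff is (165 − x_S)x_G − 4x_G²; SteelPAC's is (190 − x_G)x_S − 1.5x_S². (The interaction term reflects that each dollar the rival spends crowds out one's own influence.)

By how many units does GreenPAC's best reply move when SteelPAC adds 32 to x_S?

Expanding GreenPAC's payoff: 165x_G − x_Sx_G − 4x_G².
∂π/∂x_G = 165 − x_S − 8x_G = 0, so x_G = 20.625 − 0.125x_S.
The reaction-function slope is −0.125, so a 32-unit rise in x_S moves x_G by −0.125 × 32 = −4. GreenPAC's best response falls — the actions are strategic substitutes.

-4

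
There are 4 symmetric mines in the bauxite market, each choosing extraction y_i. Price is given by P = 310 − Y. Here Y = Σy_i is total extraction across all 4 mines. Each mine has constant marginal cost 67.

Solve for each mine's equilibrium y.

48.6

A representative mine's profit is π_i = y_i(310 − Y) − 67y_i, with Y = y_i + Σ_{j≠i} y_j.
First-order condition: 243 − 2y_i − Σ_{j≠i} y_j = 0.
In a symmetric equilibrium every mine chooses the same y, so Σ_{j≠i} y_j = 3y. The condition becomes 243 − 5y = 0, giving y = 243/5 = 48.6.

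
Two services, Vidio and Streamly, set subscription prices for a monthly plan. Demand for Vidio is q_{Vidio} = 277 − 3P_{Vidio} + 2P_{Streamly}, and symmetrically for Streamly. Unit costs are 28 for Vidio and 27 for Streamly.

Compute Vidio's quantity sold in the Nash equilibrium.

Vidio's profit: π = (P_{Vidio} − 28)(277 − 3P_{Vidio} + 2P_{Streamly}).
∂π/∂P_{Vidio} = 361 − 6P_{Vidio} + 2P_{Streamly} = 0 ⇒ P_{Vidio} = 361/6 + (1/3)P_{Streamly}.
Similarly P_{Streamly} = 179/3 + (1/3)P_{Vidio}.
Substituting the second reaction function into the first: P_{Vidio} = 361/6 + (1/3)(179/3 + (1/3)P_{Vidio}), which gives (8/9)P_{Vidio} = 1441/18 ⇒ P_{Vidio} = 90.0625.
Then P_{Streamly} = 179/3 + (1/3)·90.0625 = 89.6875.
q_{Vidio} = 277 − 3·90.0625 + 2·89.6875 = 186.1875.

186.1875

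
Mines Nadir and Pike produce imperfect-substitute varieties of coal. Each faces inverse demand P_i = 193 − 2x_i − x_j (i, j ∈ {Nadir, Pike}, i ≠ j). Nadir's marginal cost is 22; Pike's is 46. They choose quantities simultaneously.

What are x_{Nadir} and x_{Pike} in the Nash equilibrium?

Mine Nadir's profit: π = x_{Nadir}(193 − 2x_{Nadir} − x_{Pike}) − 22x_{Nadir}.
∂π/∂x_{Nadir} = 171 − 4x_{Nadir} − x_{Pike} = 0 ⇒ x_{Nadir} = 42.75 − 0.25x_{Pike}.
Similarly x_{Pike} = 36.75 − 0.25x_{Nadir}.
Solving the two reaction functions simultaneously: (1 − (−0.25)(−0.25))x_{Nadir} = 42.75 − 0.25·36.75, so 0.9375x_{Nadir} = 33.5625 and x_{Nadir} = 35.8.
Then x_{Pike} = 36.75 − 0.25·35.8 = 27.8.

35.8, 27.8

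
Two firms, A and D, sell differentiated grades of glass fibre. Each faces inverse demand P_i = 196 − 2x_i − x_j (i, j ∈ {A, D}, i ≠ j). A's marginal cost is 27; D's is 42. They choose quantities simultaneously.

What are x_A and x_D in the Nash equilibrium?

34.8, 29.8

Firm A's profit: π = x_A(196 − 2x_A − x_D) − 27x_A.
∂π/∂x_A = 169 − 4x_A − x_D = 0 ⇒ x_A = 42.25 − 0.25x_D.
Similarly x_D = 38.5 − 0.25x_A.
Solving the two reaction functions simultaneously: (1 − (−0.25)(−0.25))x_A = 42.25 − 0.25·38.5, so 0.9375x_A = 32.625 and x_A = 34.8.
Then x_D = 38.5 − 0.25·34.8 = 29.8.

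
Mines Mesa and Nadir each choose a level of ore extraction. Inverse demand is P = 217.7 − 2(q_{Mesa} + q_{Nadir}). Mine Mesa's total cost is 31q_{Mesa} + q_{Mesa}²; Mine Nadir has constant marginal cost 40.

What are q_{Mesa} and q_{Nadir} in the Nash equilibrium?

Mine Mesa's profit: π = q_{Mesa}(217.7 − 2(q_{Mesa} + q_{Nadir})) − 31q_{Mesa} − q_{Mesa}².
∂π/∂q_{Mesa} = 186.7 − 6q_{Mesa} − 2q_{Nadir} = 0, so q_{Mesa} = 1867/60 − (1/3)q_{Nadir}.
For Nadir: ∂π/∂q_{Nadir} = 177.7 − 4q_{Nadir} − 2q_{Mesa} = 0 ⇒ q_{Nadir} = 44.425 − 0.5q_{Mesa}.
Plugging q_{Nadir} into Mesa's best response: q_{Mesa} = 1867/60 − (1/3)(44.425 − 0.5q_{Mesa}) ⇒ (5/6)q_{Mesa} = 1957/120, so q_{Mesa} = 19.57.
Then q_{Nadir} = 44.425 − 0.5·19.57 = 34.64.

19.57, 34.64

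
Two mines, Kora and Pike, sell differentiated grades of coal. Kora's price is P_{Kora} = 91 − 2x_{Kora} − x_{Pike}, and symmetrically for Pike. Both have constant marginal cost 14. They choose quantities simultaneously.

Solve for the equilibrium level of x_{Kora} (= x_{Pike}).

Mine Kora's profit: π = x_{Kora}(91 − 2x_{Kora} − x_{Pike}) − 14x_{Kora}.
∂π/∂x_{Kora} = 77 − 4x_{Kora} − x_{Pike} = 0 ⇒ x_{Kora} = 19.25 − 0.25x_{Pike}.
By symmetry x_{Pike} = x_{Kora}; substituting into the reaction function, 1.25x_{Kora} = 19.25 and x_{Kora} = 15.4.

15.4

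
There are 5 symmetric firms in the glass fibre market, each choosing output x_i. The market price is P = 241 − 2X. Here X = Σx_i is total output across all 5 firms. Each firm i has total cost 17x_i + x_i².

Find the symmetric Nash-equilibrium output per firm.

16

A representative firm's profit is π_i = x_i(241 − 2X) − 17x_i − x_i², with X = x_i + Σ_{j≠i} x_j.
First-order condition: 224 − 6x_i − 2Σ_{j≠i} x_j = 0.
Imposing symmetry (x_j = x for all j) turns Σ_{j≠i} x_j into 4x, so 224 = 14x and x = 16.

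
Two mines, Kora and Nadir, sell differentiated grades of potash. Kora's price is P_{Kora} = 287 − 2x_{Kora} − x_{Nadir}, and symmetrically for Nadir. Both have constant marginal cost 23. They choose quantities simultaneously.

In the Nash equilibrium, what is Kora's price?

Mine Kora's profit: π = x_{Kora}(287 − 2x_{Kora} − x_{Nadir}) − 23x_{Kora}.
∂π/∂x_{Kora} = 264 − 4x_{Kora} − x_{Nadir} = 0 ⇒ x_{Kora} = 66 − 0.25x_{Nadir}.
By symmetry x_{Nadir} = x_{Kora}; substituting into the reaction function, 1.25x_{Kora} = 66 and x_{Kora} = 52.8.
P_{Kora} = 287 − 2·52.8 − 52.8 = 128.6.

128.6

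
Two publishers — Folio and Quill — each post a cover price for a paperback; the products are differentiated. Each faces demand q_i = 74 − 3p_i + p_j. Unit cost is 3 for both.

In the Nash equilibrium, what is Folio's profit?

Folio's profit: π = (p_{Folio} − 3)(74 − 3p_{Folio} + p_{Quill}).
∂π/∂p_{Folio} = 83 − 6p_{Folio} + p_{Quill} = 0 ⇒ p_{Folio} = 83/6 + (1/6)p_{Quill}.
The game is symmetric, so in equilibrium p_{Quill} = p_{Folio}: the reaction function gives (5/6)p_{Folio} = 83/6, hence p_{Folio} = 16.6.
q_{Folio} = 74 − 3·16.6 + 16.6 = 40.8.
Profit = (16.6 − 3)·40.8 = 554.88.

554.88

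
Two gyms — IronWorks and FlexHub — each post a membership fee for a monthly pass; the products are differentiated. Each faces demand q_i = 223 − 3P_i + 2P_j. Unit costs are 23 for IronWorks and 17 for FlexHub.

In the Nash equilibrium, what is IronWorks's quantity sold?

IronWorks's profit: π = (P_{IronWorks} − 23)(223 − 3P_{IronWorks} + 2P_{FlexHub}).
∂π/∂P_{IronWorks} = 292 − 6P_{IronWorks} + 2P_{FlexHub} = 0 ⇒ P_{IronWorks} = 146/3 + (1/3)P_{FlexHub}.
Similarly P_{FlexHub} = 137/3 + (1/3)P_{IronWorks}.
Solving the two reaction functions simultaneously: (1 − (1/3)(1/3))P_{IronWorks} = 146/3 + (1/3)·(137/3), so (8/9)P_{IronWorks} = 575/9 and P_{IronWorks} = 71.875.
Then P_{FlexHub} = 137/3 + (1/3)·71.875 = 69.625.
q_{IronWorks} = 223 − 3·71.875 + 2·69.625 = 146.625.

146.625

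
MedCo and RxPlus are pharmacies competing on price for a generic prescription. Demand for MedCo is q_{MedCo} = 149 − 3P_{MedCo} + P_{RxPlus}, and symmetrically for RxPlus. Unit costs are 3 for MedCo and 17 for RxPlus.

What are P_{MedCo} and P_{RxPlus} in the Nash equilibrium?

MedCo's profit: π = (P_{MedCo} − 3)(149 − 3P_{MedCo} + P_{RxPlus}).
∂π/∂P_{MedCo} = 158 − 6P_{MedCo} + P_{RxPlus} = 0 ⇒ P_{MedCo} = 79/3 + (1/6)P_{RxPlus}.
Similarly P_{RxPlus} = 100/3 + (1/6)P_{MedCo}.
Solving the two reaction functions simultaneously: (1 − (1/6)(1/6))P_{MedCo} = 79/3 + (1/6)·(100/3), so (35/36)P_{MedCo} = 287/9 and P_{MedCo} = 32.8.
Then P_{RxPlus} = 100/3 + (1/6)·32.8 = 38.8.

32.8, 38.8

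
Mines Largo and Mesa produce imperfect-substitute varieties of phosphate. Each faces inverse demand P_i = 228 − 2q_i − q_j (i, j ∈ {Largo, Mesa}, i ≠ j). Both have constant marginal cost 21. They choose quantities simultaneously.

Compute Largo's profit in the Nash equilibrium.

Mine Largo's profit: π = q_{Largo}(228 − 2q_{Largo} − q_{Mesa}) − 21q_{Largo}.
∂π/∂q_{Largo} = 207 − 4q_{Largo} − q_{Mesa} = 0 ⇒ q_{Largo} = 51.75 − 0.25q_{Mesa}.
The game is symmetric, so in equilibrium q_{Mesa} = q_{Largo}: the reaction function gives 1.25q_{Largo} = 51.75, hence q_{Largo} = 41.4.
P_{Largo} = 228 − 2·41.4 − 41.4 = 103.8.
Profit = (103.8 − 21)·41.4 = 3427.92.

3427.92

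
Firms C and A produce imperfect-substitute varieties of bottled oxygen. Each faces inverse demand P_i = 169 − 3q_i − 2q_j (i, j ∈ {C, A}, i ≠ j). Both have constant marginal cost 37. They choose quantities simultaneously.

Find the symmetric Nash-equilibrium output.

Firm C's profit: π = q_C(169 − 3q_C − 2q_A) − 37q_C.
∂π/∂q_C = 132 − 6q_C − 2q_A = 0 ⇒ q_C = 22 − (1/3)q_A.
The game is symmetric, so in equilibrium q_A = q_C: the reaction function gives (4/3)q_C = 22, hence q_C = 16.5.

16.5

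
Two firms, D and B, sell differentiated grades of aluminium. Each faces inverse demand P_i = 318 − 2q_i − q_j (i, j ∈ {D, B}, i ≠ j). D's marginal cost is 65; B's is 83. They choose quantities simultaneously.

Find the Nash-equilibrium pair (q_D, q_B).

Firm D's profit: π = q_D(318 − 2q_D − q_B) − 65q_D.
∂π/∂q_D = 253 − 4q_D − q_B = 0 ⇒ q_D = 63.25 − 0.25q_B.
Similarly q_B = 58.75 − 0.25q_D.
Solving the two reaction functions simultaneously: (1 − (−0.25)(−0.25))q_D = 63.25 − 0.25·58.75, so 0.9375q_D = 48.5625 and q_D = 51.8.
Then q_B = 58.75 − 0.25·51.8 = 45.8.

51.8, 45.8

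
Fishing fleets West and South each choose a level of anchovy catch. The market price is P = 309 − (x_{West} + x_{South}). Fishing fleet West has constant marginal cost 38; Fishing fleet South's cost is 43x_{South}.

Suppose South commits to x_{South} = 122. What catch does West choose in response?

Fishing fleet West's profit: π = x_{West}(309 − (x_{West} + x_{South})) − 38x_{West}.
∂π/∂x_{West} = 271 − 2x_{West} − x_{South} = 0, so x_{West} = 135.5 − 0.5x_{South}.
At x_{South} = 122: x_{West} = 135.5 − 0.5·122 = 74.5.

74.5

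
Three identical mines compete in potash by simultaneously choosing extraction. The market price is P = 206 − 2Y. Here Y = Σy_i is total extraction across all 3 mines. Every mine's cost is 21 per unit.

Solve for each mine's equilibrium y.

23.125

A representative mine's profit is π_i = y_i(206 − 2Y) − 21y_i, with Y = y_i + Σ_{j≠i} y_j.
First-order condition: 185 − 4y_i − 2Σ_{j≠i} y_j = 0.
Imposing symmetry (y_j = y for all j) turns Σ_{j≠i} y_j into 2y, so 185 = 8y and y = 23.125.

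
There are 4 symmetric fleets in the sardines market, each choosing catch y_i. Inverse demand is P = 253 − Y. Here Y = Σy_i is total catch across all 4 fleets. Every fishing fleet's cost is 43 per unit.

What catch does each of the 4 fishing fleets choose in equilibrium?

42

A representative fishing fleet's profit is π_i = y_i(253 − Y) − 43y_i, with Y = y_i + Σ_{j≠i} y_j.
First-order condition: 210 − 2y_i − Σ_{j≠i} y_j = 0.
With identical fishing fleets, set every y_j = y: then 210 − 2y − 3y = 0, i.e. y = 210/5 = 42.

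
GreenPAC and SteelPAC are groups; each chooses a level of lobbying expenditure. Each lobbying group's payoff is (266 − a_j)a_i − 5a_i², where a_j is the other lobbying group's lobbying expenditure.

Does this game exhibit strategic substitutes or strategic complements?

GreenPAC's payoff is (266 − a_S)a_G − 5a_G².
∂π/∂a_G = 266 − a_S − 10a_G = 0, so a_G = 26.6 − 0.1a_S.
The best-response slope da_G/da_S = −0.1 < 0: the reaction function is downward-sloping, so the choices are strategic substitutes.

strategic substitutes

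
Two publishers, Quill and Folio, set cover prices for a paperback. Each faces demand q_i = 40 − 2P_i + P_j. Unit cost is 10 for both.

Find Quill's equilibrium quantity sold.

Quill's profit: π = (P_{Quill} − 10)(40 − 2P_{Quill} + P_{Folio}).
∂π/∂P_{Quill} = 60 − 4P_{Quill} + P_{Folio} = 0 ⇒ P_{Quill} = 15 + 0.25P_{Folio}.
The game is symmetric, so in equilibrium P_{Folio} = P_{Quill}: the reaction function gives 0.75P_{Quill} = 15, hence P_{Quill} = 20.
q_{Quill} = 40 − 2·20 + 20 = 20.

20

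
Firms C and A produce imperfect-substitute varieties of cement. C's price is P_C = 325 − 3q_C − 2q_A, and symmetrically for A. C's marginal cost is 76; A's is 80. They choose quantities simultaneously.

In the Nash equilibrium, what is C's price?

Firm C's profit: π = q_C(325 − 3q_C − 2q_A) − 76q_C.
∂π/∂q_C = 249 − 6q_C − 2q_A = 0 ⇒ q_C = 41.5 − (1/3)q_A.
Similarly q_A = 245/6 − (1/3)q_C.
Substituting the second reaction function into the first: q_C = 41.5 − (1/3)(245/6 − (1/3)q_C), which gives (8/9)q_C = 251/9 ⇒ q_C = 31.375.
Then q_A = 245/6 − (1/3)·31.375 = 30.375.
P_C = 325 − 3·31.375 − 2·30.375 = 170.125.

170.125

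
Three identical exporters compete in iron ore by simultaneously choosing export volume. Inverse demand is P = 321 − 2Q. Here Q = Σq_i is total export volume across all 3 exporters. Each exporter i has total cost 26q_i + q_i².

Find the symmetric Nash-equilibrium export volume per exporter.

29.5

A representative exporter's profit is π_i = q_i(321 − 2Q) − 26q_i − q_i², with Q = q_i + Σ_{j≠i} q_j.
First-order condition: 295 − 6q_i − 2Σ_{j≠i} q_j = 0.
Imposing symmetry (q_j = q for all j) turns Σ_{j≠i} q_j into 2q, so 295 = 10q and q = 29.5.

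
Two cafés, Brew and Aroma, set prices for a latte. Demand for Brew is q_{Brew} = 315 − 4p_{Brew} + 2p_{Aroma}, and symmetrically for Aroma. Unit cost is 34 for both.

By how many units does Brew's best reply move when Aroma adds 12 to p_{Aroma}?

Brew's profit: π = (p_{Brew} − 34)(315 − 4p_{Brew} + 2p_{Aroma}).
∂π/∂p_{Brew} = 451 − 8p_{Brew} + 2p_{Aroma} = 0 ⇒ p_{Brew} = 56.375 + 0.25p_{Aroma}.
The reaction-function slope is 0.25, so a 12-unit rise in p_{Aroma} moves p_{Brew} by 0.25 × 12 = 3. Brew's best response rises — the actions are strategic complements.

3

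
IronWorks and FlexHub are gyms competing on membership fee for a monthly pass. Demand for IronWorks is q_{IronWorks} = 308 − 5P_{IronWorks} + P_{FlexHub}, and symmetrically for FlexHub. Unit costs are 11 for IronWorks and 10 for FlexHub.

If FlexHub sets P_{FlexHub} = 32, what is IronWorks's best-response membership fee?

39.5

IronWorks's profit: π = (P_{IronWorks} − 11)(308 − 5P_{IronWorks} + P_{FlexHub}).
∂π/∂P_{IronWorks} = 363 − 10P_{IronWorks} + P_{FlexHub} = 0 ⇒ P_{IronWorks} = 36.3 + 0.1P_{FlexHub}.
At P_{FlexHub} = 32: P_{IronWorks} = 36.3 + 0.1·32 = 39.5.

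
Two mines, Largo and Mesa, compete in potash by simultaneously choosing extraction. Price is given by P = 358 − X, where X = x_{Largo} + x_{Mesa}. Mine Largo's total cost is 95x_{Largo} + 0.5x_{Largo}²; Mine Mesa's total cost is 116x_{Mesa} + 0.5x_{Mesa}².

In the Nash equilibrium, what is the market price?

Mine Largo's profit: π = x_{Largo}(358 − (x_{Largo} + x_{Mesa})) − 95x_{Largo} − 0.5x_{Largo}².
∂π/∂x_{Largo} = 263 − 3x_{Largo} − x_{Mesa} = 0, so x_{Largo} = 263/3 − (1/3)x_{Mesa}.
By the same steps for Mesa: x_{Mesa} = 242/3 − (1/3)x_{Largo}.
Substituting the second reaction function into the first: x_{Largo} = 263/3 − (1/3)(242/3 − (1/3)x_{Largo}), which gives (8/9)x_{Largo} = 547/9 ⇒ x_{Largo} = 68.375.
Then x_{Mesa} = 242/3 − (1/3)·68.375 = 57.875.
Equilibrium price: P = 358 − 126.25 = 231.75.

231.75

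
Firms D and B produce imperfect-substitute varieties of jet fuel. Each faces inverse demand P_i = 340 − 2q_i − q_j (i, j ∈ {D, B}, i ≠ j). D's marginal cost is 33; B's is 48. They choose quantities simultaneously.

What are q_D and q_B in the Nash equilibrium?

Firm D's profit: π = q_D(340 − 2q_D − q_B) − 33q_D.
∂π/∂q_D = 307 − 4q_D − q_B = 0 ⇒ q_D = 76.75 − 0.25q_B.
Similarly q_B = 73 − 0.25q_D.
Substituting the second reaction function into the first: q_D = 76.75 − 0.25(73 − 0.25q_D), which gives 0.9375q_D = 58.5 ⇒ q_D = 62.4.
Then q_B = 73 − 0.25·62.4 = 57.4.

62.4, 57.4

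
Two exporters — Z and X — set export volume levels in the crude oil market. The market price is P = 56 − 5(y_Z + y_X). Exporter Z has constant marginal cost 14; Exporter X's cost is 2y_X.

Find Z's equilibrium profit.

20

Exporter Z's profit: π = y_Z(56 − 5(y_Z + y_X)) − 14y_Z.
∂π/∂y_Z = 42 − 10y_Z − 5y_X = 0, so y_Z = 4.2 − 0.5y_X.
By the same steps for X: y_X = 5.4 − 0.5y_Z.
Substituting the second reaction function into the first: y_Z = 4.2 − 0.5(5.4 − 0.5y_Z), which gives 0.75y_Z = 1.5 ⇒ y_Z = 2.
Then y_X = 5.4 − 0.5·2 = 4.4.
Price P = 56 − 5·6.4 = 24.
Z's profit: (24 − 14)·2 = 20.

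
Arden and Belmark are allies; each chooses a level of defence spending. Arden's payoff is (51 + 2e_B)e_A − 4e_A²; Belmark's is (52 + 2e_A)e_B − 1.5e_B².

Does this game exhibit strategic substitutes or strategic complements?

strategic complements

Expanding Arden's payoff: 51e_A + 2e_Be_A − 4e_A².
∂π/∂e_A = 51 + 2e_B − 8e_A = 0, so e_A = 6.375 + 0.25e_B.
The best-response slope de_A/de_B = 0.25 > 0: the reaction function is upward-sloping, so the choices are strategic complements.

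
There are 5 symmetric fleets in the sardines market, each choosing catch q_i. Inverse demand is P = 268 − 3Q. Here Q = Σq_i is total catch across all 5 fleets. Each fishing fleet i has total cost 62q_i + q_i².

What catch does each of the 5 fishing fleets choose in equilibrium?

A representative fishing fleet's profit is π_i = q_i(268 − 3Q) − 62q_i − q_i², with Q = q_i + Σ_{j≠i} q_j.
First-order condition: 206 − 8q_i − 3Σ_{j≠i} q_j = 0.
With identical fishing fleets, set every q_j = q: then 206 − 8q − 12q = 0, i.e. q = 206/20 = 10.3.

10.3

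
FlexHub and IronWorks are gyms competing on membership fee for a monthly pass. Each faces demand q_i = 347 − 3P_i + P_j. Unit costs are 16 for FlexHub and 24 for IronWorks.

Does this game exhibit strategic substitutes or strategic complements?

FlexHub's profit: π = (P_{FlexHub} − 16)(347 − 3P_{FlexHub} + P_{IronWorks}).
∂π/∂P_{FlexHub} = 395 − 6P_{FlexHub} + P_{IronWorks} = 0 ⇒ P_{FlexHub} = 395/6 + (1/6)P_{IronWorks}.
The best-response slope dP_{FlexHub}/dP_{IronWorks} = 1/6 > 0: the reaction function is upward-sloping, so the choices are strategic complements.

strategic complements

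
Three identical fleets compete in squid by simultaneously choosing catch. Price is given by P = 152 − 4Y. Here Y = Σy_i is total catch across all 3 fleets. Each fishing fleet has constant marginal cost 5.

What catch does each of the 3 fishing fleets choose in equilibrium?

9.1875

A representative fishing fleet's profit is π_i = y_i(152 − 4Y) − 5y_i, with Y = y_i + Σ_{j≠i} y_j.
First-order condition: 147 − 8y_i − 4Σ_{j≠i} y_j = 0.
With identical fishing fleets, set every y_j = y: then 147 − 8y − 8y = 0, i.e. y = 147/16 = 9.1875.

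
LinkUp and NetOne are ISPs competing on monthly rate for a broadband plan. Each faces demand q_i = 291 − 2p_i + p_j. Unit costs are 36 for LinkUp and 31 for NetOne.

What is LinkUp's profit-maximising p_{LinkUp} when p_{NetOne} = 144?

LinkUp's profit: π = (p_{LinkUp} − 36)(291 − 2p_{LinkUp} + p_{NetOne}).
∂π/∂p_{LinkUp} = 363 − 4p_{LinkUp} + p_{NetOne} = 0 ⇒ p_{LinkUp} = 90.75 + 0.25p_{NetOne}.
At p_{NetOne} = 144: p_{LinkUp} = 90.75 + 0.25·144 = 126.75.

126.75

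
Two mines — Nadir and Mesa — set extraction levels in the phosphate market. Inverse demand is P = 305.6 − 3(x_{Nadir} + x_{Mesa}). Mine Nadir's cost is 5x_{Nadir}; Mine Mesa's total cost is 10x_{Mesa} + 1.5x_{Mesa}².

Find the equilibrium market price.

126.24

Mine Nadir's profit: π = x_{Nadir}(305.6 − 3(x_{Nadir} + x_{Mesa})) − 5x_{Nadir}.
∂π/∂x_{Nadir} = 300.6 − 6x_{Nadir} − 3x_{Mesa} = 0, so x_{Nadir} = 50.1 − 0.5x_{Mesa}.
For Mesa: ∂π/∂x_{Mesa} = 295.6 − 9x_{Mesa} − 3x_{Nadir} = 0 ⇒ x_{Mesa} = 1478/45 − (1/3)x_{Nadir}.
Plugging x_{Mesa} into Nadir's best response: x_{Nadir} = 50.1 − 0.5(1478/45 − (1/3)x_{Nadir}) ⇒ (5/6)x_{Nadir} = 3031/90, so x_{Nadir} = 3031/75.
Then x_{Mesa} = 1478/45 − (1/3)·(3031/75) = 1453/75.
Equilibrium price: P = 305.6 − 3·(4484/75) = 126.24.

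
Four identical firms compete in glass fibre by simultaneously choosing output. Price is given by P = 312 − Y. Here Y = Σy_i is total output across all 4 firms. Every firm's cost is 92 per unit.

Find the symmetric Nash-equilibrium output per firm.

A representative firm's profit is π_i = y_i(312 − Y) − 92y_i, with Y = y_i + Σ_{j≠i} y_j.
First-order condition: 220 − 2y_i − Σ_{j≠i} y_j = 0.
Imposing symmetry (y_j = y for all j) turns Σ_{j≠i} y_j into 3y, so 220 = 5y and y = 44.

44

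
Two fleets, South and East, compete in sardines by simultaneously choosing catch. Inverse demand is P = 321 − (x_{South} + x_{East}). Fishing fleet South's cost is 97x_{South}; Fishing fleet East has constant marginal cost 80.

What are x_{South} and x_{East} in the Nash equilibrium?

Fishing fleet South's profit: π = x_{South}(321 − (x_{South} + x_{East})) − 97x_{South}.
∂π/∂x_{South} = 224 − 2x_{South} − x_{East} = 0, so x_{South} = 112 − 0.5x_{East}.
By the same steps for East: x_{East} = 120.5 − 0.5x_{South}.
Solving the two reaction functions simultaneously: (1 − (−0.5)(−0.5))x_{South} = 112 − 0.5·120.5, so 0.75x_{South} = 51.75 and x_{South} = 69.
Then x_{East} = 120.5 − 0.5·69 = 86.

69, 86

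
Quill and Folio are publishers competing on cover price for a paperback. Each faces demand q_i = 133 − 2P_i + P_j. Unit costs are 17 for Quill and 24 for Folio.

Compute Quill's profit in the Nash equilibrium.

3136.32

Quill's profit: π = (P_{Quill} − 17)(133 − 2P_{Quill} + P_{Folio}).
∂π/∂P_{Quill} = 167 − 4P_{Quill} + P_{Folio} = 0 ⇒ P_{Quill} = 41.75 + 0.25P_{Folio}.
Similarly P_{Folio} = 45.25 + 0.25P_{Quill}.
Solving the two reaction functions simultaneously: (1 − (0.25)(0.25))P_{Quill} = 41.75 + 0.25·45.25, so 0.9375P_{Quill} = 53.0625 and P_{Quill} = 56.6.
Then P_{Folio} = 45.25 + 0.25·56.6 = 59.4.
q_{Quill} = 133 − 2·56.6 + 59.4 = 79.2.
Profit = (56.6 − 17)·79.2 = 3136.32.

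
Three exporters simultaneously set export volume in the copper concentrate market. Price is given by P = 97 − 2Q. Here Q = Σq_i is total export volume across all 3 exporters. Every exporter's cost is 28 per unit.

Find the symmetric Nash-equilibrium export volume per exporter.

8.625

A representative exporter's profit is π_i = q_i(97 − 2Q) − 28q_i, with Q = q_i + Σ_{j≠i} q_j.
First-order condition: 69 − 4q_i − 2Σ_{j≠i} q_j = 0.
With identical exporters, set every q_j = q: then 69 − 4q − 4q = 0, i.e. q = 69/8 = 8.625.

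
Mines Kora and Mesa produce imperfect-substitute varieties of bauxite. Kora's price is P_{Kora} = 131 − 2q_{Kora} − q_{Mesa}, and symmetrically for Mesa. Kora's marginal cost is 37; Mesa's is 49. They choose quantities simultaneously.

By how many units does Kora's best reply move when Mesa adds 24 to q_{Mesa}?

-6

Mine Kora's profit: π = q_{Kora}(131 − 2q_{Kora} − q_{Mesa}) − 37q_{Kora}.
∂π/∂q_{Kora} = 94 − 4q_{Kora} − q_{Mesa} = 0 ⇒ q_{Kora} = 23.5 − 0.25q_{Mesa}.
The reaction-function slope is −0.25, so a 24-unit rise in q_{Mesa} moves q_{Kora} by −0.25 × 24 = −6. Kora's best response falls — the actions are strategic substitutes.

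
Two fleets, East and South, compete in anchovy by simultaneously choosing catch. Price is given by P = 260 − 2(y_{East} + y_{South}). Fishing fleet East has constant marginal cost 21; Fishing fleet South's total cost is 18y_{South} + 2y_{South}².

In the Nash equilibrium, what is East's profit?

Fishing fleet East's profit: π = y_{East}(260 − 2(y_{East} + y_{South})) − 21y_{East}.
∂π/∂y_{East} = 239 − 4y_{East} − 2y_{South} = 0, so y_{East} = 59.75 − 0.5y_{South}.
For South: ∂π/∂y_{South} = 242 − 8y_{South} − 2y_{East} = 0 ⇒ y_{South} = 30.25 − 0.25y_{East}.
Substituting the second reaction function into the first: y_{East} = 59.75 − 0.5(30.25 − 0.25y_{East}), which gives 0.875y_{East} = 44.625 ⇒ y_{East} = 51.
Then y_{South} = 30.25 − 0.25·51 = 17.5.
Price P = 260 − 2·68.5 = 123.
East's profit: (123 − 21)·51 = 5202.

5202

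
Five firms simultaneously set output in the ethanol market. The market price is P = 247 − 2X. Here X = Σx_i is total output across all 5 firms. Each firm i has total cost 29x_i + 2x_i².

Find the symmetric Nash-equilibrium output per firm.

13.625

A representative firm's profit is π_i = x_i(247 − 2X) − 29x_i − 2x_i², with X = x_i + Σ_{j≠i} x_j.
First-order condition: 218 − 8x_i − 2Σ_{j≠i} x_j = 0.
In a symmetric equilibrium every firm chooses the same x, so Σ_{j≠i} x_j = 4x. The condition becomes 218 − 16x = 0, giving x = 218/16 = 13.625.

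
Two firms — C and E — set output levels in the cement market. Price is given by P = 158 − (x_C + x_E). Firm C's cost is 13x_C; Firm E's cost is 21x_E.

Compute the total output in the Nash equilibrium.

94

Firm C's profit: π = x_C(158 − (x_C + x_E)) − 13x_C.
∂π/∂x_C = 145 − 2x_C − x_E = 0, so x_C = 72.5 − 0.5x_E.
By the same steps for E: x_E = 68.5 − 0.5x_C.
Substituting the second reaction function into the first: x_C = 72.5 − 0.5(68.5 − 0.5x_C), which gives 0.75x_C = 38.25 ⇒ x_C = 51.
Then x_E = 68.5 − 0.5·51 = 43.
Total output: 51 + 43 = 94.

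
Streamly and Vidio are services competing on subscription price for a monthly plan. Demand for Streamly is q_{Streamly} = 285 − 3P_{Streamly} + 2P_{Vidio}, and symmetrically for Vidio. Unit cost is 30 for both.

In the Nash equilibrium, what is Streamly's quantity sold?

Streamly's profit: π = (P_{Streamly} − 30)(285 − 3P_{Streamly} + 2P_{Vidio}).
∂π/∂P_{Streamly} = 375 − 6P_{Streamly} + 2P_{Vidio} = 0 ⇒ P_{Streamly} = 62.5 + (1/3)P_{Vidio}.
Setting P_{Streamly} = P_{Vidio} in the reaction function: P_{Streamly} = 62.5 + (1/3)P_{Streamly}, so P_{Streamly} = 62.5 / (2/3) = 93.75.
q_{Streamly} = 285 − 3·93.75 + 2·93.75 = 191.25.

191.25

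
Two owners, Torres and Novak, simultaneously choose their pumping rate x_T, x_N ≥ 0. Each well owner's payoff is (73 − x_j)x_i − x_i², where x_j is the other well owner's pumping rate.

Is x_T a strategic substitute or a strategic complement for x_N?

strategic substitutes

Torres's payoff is (73 − x_N)x_T − x_T².
∂π/∂x_T = 73 − x_N − 2x_T = 0, so x_T = 36.5 − 0.5x_N.
The best-response slope dx_T/dx_N = −0.5 < 0: the reaction function is downward-sloping, so the choices are strategic substitutes.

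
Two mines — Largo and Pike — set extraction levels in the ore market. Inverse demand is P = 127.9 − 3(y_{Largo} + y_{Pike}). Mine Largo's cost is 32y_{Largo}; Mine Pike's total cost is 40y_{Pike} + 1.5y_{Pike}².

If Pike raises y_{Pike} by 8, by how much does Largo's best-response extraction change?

Mine Largo's profit: π = y_{Largo}(127.9 − 3(y_{Largo} + y_{Pike})) − 32y_{Largo}.
∂π/∂y_{Largo} = 95.9 − 6y_{Largo} − 3y_{Pike} = 0, so y_{Largo} = 959/60 − 0.5y_{Pike}.
The reaction-function slope is −0.5, so an 8-unit rise in y_{Pike} moves y_{Largo} by −0.5 × 8 = −4. Largo's best response falls — the actions are strategic substitutes.

-4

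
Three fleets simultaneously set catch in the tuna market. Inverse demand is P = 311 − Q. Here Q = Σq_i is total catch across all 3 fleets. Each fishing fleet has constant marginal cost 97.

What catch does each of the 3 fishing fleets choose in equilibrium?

A representative fishing fleet's profit is π_i = q_i(311 − Q) − 97q_i, with Q = q_i + Σ_{j≠i} q_j.
First-order condition: 214 − 2q_i − Σ_{j≠i} q_j = 0.
Imposing symmetry (q_j = q for all j) turns Σ_{j≠i} q_j into 2q, so 214 = 4q and q = 53.5.

53.5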